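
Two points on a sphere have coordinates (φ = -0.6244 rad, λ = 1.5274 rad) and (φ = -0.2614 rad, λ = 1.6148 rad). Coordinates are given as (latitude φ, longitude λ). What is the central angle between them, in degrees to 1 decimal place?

With latitudes φ₁ = -35.775°, φ₂ = -14.977° and longitude difference Δλ = 5.008°:
cos c = sin φ₁ sin φ₂ + cos φ₁ cos φ₂ cos Δλ = (-0.5846)(-0.2584) + (0.8113)(0.9660)(0.9962) = 0.93184,
so c = arccos(0.93184) = 0.37133 rad.
So the angular separation is 21.3°.

21.3°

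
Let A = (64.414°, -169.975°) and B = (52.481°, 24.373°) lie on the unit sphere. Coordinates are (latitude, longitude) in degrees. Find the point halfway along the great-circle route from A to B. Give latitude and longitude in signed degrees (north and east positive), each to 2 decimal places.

82.65°, 53.68°

Central angle δ = 1.0922 rad. Interpolating on the sphere with fraction f = 0.5:
P = [sin((1−f)δ)·A + sin(fδ)·B] / sin δ = 0.5851·A + 0.5851·B in Cartesian coordinates,
giving P = (0.0758, 0.1031, 0.9918), i.e. latitude 82.65°, longitude 53.68°.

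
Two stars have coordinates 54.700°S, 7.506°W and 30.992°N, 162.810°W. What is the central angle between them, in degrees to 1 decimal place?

150.5°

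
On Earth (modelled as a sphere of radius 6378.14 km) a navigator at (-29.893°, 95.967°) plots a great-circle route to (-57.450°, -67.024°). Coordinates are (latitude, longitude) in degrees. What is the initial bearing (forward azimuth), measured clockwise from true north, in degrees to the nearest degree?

With φ₁ = -0.5217, φ₂ = -1.0027, Δλ = -2.8447 rad, the forward-azimuth formula gives
θ = atan2( sin Δλ cos φ₂ , cos φ₁ sin φ₂ − sin φ₁ cos φ₂ cos Δλ ) = atan2(-0.1574, -0.9872) = -170.94°.
Adding 360° brings this into [0°, 360°): 189°.

189°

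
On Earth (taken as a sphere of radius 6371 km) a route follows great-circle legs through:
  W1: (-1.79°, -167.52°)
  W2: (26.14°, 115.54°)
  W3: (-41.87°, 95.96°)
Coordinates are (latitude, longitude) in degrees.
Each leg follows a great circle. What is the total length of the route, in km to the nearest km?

Leg W1→W2: central angle 1.3807 rad, distance 8796.1 km.
Leg W2→W3: central angle 1.2284 rad, distance 7825.8 km.
Total: 8796.1 + 7825.8 ≈ 16622 km.

16622 km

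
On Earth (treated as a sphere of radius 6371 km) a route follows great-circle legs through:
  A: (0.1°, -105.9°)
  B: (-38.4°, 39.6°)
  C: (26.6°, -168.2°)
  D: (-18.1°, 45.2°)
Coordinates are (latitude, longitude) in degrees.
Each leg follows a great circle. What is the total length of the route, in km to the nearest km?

Leg A→B: central angle 2.2744 rad, distance 14490.0 km.
Leg B→C: central angle 2.6860 rad, distance 17112.3 km.
Leg C→D: central angle 2.5842 rad, distance 16464.1 km.
Total: 14490.0 + 17112.3 + 16464.1 ≈ 48066 km.

48066 km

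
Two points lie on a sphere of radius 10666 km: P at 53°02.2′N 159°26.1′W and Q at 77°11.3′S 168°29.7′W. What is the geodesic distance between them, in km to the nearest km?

Let φ₁ = 0.9257 rad, φ₂ = -1.3472 rad, and Δλ = -0.1581 rad.
cos c = sin φ₁ sin φ₂ + cos φ₁ cos φ₂ cos Δλ = (0.7990)(-0.9751) + (0.6013)(0.2217)(0.9875) = -0.64745,
so c = arccos(-0.64745) = 2.27504 rad.
Distance = R·c = 10666 × 2.2750 ≈ 24266 km.

24266 km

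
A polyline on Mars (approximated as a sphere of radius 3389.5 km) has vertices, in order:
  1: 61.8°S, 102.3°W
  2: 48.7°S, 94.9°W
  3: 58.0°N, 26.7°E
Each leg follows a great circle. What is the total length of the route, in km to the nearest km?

9398 km

Leg 1→2: central angle 0.2398 rad, distance 812.9 km.
Leg 2→3: central angle 2.5329 rad, distance 8585.1 km.
Total: 812.9 + 8585.1 ≈ 9398 km.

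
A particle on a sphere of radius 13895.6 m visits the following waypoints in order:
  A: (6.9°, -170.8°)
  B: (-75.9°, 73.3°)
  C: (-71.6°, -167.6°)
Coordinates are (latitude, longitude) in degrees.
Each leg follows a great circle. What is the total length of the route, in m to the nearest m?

31733 m

Leg A→B: central angle 1.7948 rad, distance 24940.2 m.
Leg B→C: central angle 0.4888 rad, distance 6792.4 m.
Total: 24940.2 + 6792.4 ≈ 31733 m.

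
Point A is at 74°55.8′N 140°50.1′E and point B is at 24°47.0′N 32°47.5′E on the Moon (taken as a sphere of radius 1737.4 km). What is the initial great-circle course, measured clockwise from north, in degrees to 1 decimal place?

293.8°

With φ₁ = 1.3078, φ₂ = 0.4326, Δλ = -1.8857 rad, the forward-azimuth formula gives
θ = atan2( sin Δλ cos φ₂ , cos φ₁ sin φ₂ − sin φ₁ cos φ₂ cos Δλ ) = atan2(-0.8633, 0.3805) = -66.21°.
Adding 360° brings this into [0°, 360°): 293.8°.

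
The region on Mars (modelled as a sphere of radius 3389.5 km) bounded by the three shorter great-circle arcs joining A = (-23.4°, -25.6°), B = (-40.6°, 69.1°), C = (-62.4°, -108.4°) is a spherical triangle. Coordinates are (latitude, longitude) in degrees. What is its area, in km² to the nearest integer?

Side lengths (central angles): a = 1.3436, b = 1.1535, c = 1.3681 rad; semiperimeter s = 1.9326.
By l'Huilier's theorem, tan(E/4) = √[tan(s/2) tan((s−a)/2) tan((s−b)/2) tan((s−c)/2)], giving spherical excess E = 0.8991 rad.
Area = E·R² = 0.8991 × (3389.5)² ≈ 10329443 km².

10329443 km²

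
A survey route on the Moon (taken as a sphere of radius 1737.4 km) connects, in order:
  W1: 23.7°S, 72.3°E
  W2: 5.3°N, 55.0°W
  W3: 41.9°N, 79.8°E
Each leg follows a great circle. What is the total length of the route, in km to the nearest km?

7385 km

Leg W1→W2: central angle 2.2014 rad, distance 3824.7 km.
Leg W2→W3: central angle 2.0494 rad, distance 3560.6 km.
Total: 3824.7 + 3560.6 ≈ 7385 km.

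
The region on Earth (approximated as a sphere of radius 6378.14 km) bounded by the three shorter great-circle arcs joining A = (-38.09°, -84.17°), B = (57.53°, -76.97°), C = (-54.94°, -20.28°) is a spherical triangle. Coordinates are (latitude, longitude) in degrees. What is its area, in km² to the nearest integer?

37970707 km²

Side lengths (central angles): a = 2.1191, b = 0.7899, c = 1.6722 rad; semiperimeter s = 2.2906.
By l'Huilier's theorem, tan(E/4) = √[tan(s/2) tan((s−a)/2) tan((s−b)/2) tan((s−c)/2)], giving spherical excess E = 0.9334 rad.
Area = E·R² = 0.9334 × (6378.14)² ≈ 37970707 km².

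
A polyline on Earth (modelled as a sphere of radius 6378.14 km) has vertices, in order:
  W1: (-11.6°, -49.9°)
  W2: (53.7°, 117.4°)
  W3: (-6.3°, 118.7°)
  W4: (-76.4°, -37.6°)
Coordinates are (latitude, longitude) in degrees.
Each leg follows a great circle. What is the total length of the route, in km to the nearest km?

Leg W1→W2: central angle 2.3859 rad, distance 15217.5 km.
Leg W2→W3: central angle 1.0474 rad, distance 6680.3 km.
Leg W3→W4: central angle 1.6784 rad, distance 10704.8 km.
Total: 15217.5 + 6680.3 + 10704.8 ≈ 32603 km.

32603 km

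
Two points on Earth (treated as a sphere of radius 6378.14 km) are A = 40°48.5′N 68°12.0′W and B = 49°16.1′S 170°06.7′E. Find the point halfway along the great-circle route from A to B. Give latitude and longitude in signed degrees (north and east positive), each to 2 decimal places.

-8.56°, -121.48°

The central angle between A and B is δ = 2.4259 rad.
With f = 0.5, the slerp weights are sin((1−f)δ)/sin δ = 1.4276 and sin(fδ)/sin δ = 1.4276.
Weighted sum of the unit vectors: (1.4276)·(0.2811,-0.7028,0.6535) + (1.4276)·(-0.6428,0.1121,-0.7578) = (-0.5164, -0.8433, -0.1488).
Converting back: φ = atan2(z, √(x²+y²)) = -8.56°, λ = atan2(y, x) = -121.48°.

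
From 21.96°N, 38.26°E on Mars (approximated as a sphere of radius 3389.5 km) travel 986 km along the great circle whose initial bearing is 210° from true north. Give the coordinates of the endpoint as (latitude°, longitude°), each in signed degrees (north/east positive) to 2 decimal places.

7.35°, 29.95°

Angular distance δ = d/R = 986/3389.5 = 0.29090 rad; initial bearing θ = 3.6652 rad.
sin φ₂ = sin φ₁ cos δ + cos φ₁ sin δ cos θ = (0.3740)(0.9580) + (0.9274)(0.2868)(-0.8660) = 0.1279, so φ₂ = 7.35°.
Δλ = atan2(sin θ sin δ cos φ₁, cos δ − sin φ₁ sin φ₂) = atan2(-0.1330, 0.9102) = -8.314°.
λ₂ = 38.260° − 8.314° = 29.95°.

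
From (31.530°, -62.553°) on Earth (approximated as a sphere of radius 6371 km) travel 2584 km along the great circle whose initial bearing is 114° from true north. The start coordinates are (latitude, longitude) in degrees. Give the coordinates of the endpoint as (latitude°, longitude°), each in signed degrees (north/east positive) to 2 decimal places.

Angular distance δ = d/R = 2584/6371 = 0.40559 rad; initial bearing θ = 1.9897 rad.
sin φ₂ = sin φ₁ cos δ + cos φ₁ sin δ cos θ = (0.5229)(0.9189) + (0.8524)(0.3946)(-0.4067) = 0.3437, so φ₂ = 20.10°.
Δλ = atan2(sin θ sin δ cos φ₁, cos δ − sin φ₁ sin φ₂) = atan2(0.3072, 0.7391) = 22.571°.
λ₂ = -62.553° + 22.571° = -39.98°.

20.10°, -39.98°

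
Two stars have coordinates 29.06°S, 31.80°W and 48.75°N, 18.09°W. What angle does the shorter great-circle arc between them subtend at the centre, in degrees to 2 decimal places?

With latitudes φ₁ = -29.060°, φ₂ = 48.750° and longitude difference Δλ = 13.710°:
cos c = sin φ₁ sin φ₂ + cos φ₁ cos φ₂ cos Δλ = (-0.4857)(0.7518) + (0.8741)(0.6593)(0.9715) = 0.19473,
so c = arccos(0.19473) = 1.37481 rad.
So the angular separation is 78.77°.

78.77°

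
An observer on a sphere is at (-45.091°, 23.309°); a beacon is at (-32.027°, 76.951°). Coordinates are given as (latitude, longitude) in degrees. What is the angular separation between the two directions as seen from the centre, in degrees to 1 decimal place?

43.1°

In radians: φ₁ = -0.7870, φ₂ = -0.5590, Δλ = 53.642° = 0.9362 rad.
Haversine: a = sin²(Δφ/2) + cos φ₁ cos φ₂ sin²(Δλ/2) = 0.0129 + (0.7060)(0.8478)(0.2036) = 0.13479.
Central angle c = 2·arcsin(√a) = 0.75187 rad.
So the angular separation is 43.1°.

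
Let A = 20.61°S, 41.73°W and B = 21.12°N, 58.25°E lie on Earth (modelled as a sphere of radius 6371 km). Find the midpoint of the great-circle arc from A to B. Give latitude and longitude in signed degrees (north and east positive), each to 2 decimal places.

0.40°, 8.14°

Central angle δ = 1.8527 rad. Interpolating on the sphere with fraction f = 0.5:
P = [sin((1−f)δ)·A + sin(fδ)·B] / sin δ = 0.8323·A + 0.8323·B in Cartesian coordinates,
giving P = (0.9899, 0.1417, 0.0069), i.e. latitude 0.40°, longitude 8.14°.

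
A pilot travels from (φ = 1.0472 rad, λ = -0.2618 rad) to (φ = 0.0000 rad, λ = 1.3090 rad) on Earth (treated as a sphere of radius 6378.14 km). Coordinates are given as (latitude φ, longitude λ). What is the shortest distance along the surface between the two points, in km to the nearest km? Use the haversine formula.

In radians: φ₁ = 1.0472, φ₂ = 0.0000, Δλ = 90.000° = 1.5708 rad.
Haversine: a = sin²(Δφ/2) + cos φ₁ cos φ₂ sin²(Δλ/2) = 0.2500 + (0.5000)(1.0000)(0.5000) = 0.50000.
Central angle c = 2·arcsin(√a) = 1.57080 rad.
Distance = R·c = 6378.14 × 1.5708 ≈ 10019 km.

10019 km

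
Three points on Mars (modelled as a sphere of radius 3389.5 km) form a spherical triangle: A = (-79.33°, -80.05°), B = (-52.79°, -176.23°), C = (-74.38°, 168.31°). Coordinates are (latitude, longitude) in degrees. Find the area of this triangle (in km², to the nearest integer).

Side lengths (central angles): a = 0.3925, b = 0.3817, c = 0.6910 rad; semiperimeter s = 0.7326.
By l'Huilier's theorem, tan(E/4) = √[tan(s/2) tan((s−a)/2) tan((s−b)/2) tan((s−c)/2)], giving spherical excess E = 0.0623 rad.
Area = E·R² = 0.0623 × (3389.5)² ≈ 716222 km².

716222 km²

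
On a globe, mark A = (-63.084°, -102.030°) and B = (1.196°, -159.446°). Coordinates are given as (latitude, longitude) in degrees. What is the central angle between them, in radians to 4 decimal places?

1.3437 rad

Let φ₁ = -1.1010 rad, φ₂ = 0.0209 rad, and Δλ = -1.0021 rad.
cos c = sin φ₁ sin φ₂ + cos φ₁ cos φ₂ cos Δλ = (-0.8917)(0.0209) + (0.4527)(0.9998)(0.5385) = 0.22512,
so c = arccos(0.22512) = 1.34373 rad.
So the angular separation is 1.3437 rad.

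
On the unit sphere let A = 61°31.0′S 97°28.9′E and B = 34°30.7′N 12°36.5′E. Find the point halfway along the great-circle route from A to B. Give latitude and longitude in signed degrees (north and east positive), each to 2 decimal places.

Central angle δ = 2.0520 rad. Interpolating on the sphere with fraction f = 0.5:
P = [sin((1−f)δ)·A + sin(fδ)·B] / sin δ = 0.9648·A + 0.9648·B in Cartesian coordinates,
giving P = (0.7159, 0.6298, -0.3014), i.e. latitude -17.54°, longitude 41.34°.

-17.54°, 41.34°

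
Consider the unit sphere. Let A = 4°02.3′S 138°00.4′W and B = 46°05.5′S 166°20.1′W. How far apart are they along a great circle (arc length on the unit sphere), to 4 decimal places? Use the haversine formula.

0.8504

With latitudes φ₁ = -4.038°, φ₂ = -46.092° and longitude difference Δλ = -28.328°:
Haversine: a = sin²(Δφ/2) + cos φ₁ cos φ₂ sin²(Δλ/2) = 0.1287 + (0.9975)(0.6935)(0.0599) = 0.17016.
Central angle c = 2·arcsin(√a) = 0.85041 rad.
On the unit sphere the arc length equals the central angle: 0.8504.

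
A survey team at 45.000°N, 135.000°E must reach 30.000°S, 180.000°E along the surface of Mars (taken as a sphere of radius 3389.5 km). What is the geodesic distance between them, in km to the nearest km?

5055 km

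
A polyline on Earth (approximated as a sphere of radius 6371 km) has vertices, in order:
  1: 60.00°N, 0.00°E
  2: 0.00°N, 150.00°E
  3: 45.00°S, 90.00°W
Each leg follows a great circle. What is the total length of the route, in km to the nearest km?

Leg 1→2: central angle 2.0186 rad, distance 12860.7 km.
Leg 2→3: central angle 1.9322 rad, distance 12309.8 km.
Total: 12860.7 + 12309.8 ≈ 25170 km.

25170 km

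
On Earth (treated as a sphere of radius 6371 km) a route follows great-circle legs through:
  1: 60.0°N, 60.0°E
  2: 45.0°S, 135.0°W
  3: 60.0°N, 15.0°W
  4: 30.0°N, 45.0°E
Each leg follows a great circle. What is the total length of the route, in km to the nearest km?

Leg 1→2: central angle 2.8367 rad, distance 18072.6 km.
Leg 2→3: central angle 2.4802 rad, distance 15801.5 km.
Leg 3→4: central angle 0.8638 rad, distance 5503.6 km.
Total: 18072.6 + 15801.5 + 5503.6 ≈ 39378 km.

39378 km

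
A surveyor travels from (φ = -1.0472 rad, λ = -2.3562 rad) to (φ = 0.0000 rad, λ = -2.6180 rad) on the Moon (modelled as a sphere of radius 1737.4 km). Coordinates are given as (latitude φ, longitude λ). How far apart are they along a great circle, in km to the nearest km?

Let φ₁ = -1.0472 rad, φ₂ = 0.0000 rad, and Δλ = -0.2618 rad.
cos c = sin φ₁ sin φ₂ + cos φ₁ cos φ₂ cos Δλ = (-0.8660)(0.0000) + (0.5000)(1.0000)(0.9659) = 0.48296,
so c = arccos(0.48296) = 1.06676 rad.
Distance = R·c = 1737.4 × 1.0668 ≈ 1853 km.

1853 km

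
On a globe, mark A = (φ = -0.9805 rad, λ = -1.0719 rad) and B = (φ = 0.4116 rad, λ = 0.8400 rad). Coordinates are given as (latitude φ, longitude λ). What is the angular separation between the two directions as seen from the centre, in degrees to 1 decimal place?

120.2°

Let φ₁ = -0.9805 rad, φ₂ = 0.4116 rad, and Δλ = 1.9119 rad.
cos c = sin φ₁ sin φ₂ + cos φ₁ cos φ₂ cos Δλ = (-0.8308)(0.4001) + (0.5566)(0.9165)(-0.3345) = -0.50302,
so c = arccos(-0.50302) = 2.09789 rad.
So the angular separation is 120.2°.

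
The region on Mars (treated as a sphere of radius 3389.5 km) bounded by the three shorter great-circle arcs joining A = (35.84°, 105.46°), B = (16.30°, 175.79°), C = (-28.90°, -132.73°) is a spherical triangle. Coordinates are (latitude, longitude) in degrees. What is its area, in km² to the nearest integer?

2736286 km²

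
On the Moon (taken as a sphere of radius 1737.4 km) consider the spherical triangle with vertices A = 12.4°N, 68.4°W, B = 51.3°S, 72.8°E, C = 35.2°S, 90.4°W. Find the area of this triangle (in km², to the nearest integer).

2895953 km²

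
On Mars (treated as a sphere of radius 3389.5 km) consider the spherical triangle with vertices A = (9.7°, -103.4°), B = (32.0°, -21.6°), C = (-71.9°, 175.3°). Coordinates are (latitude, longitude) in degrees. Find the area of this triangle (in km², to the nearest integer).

24887203 km²

Side lengths (central angles): a = 2.4277, b = 1.6849, c = 1.3607 rad; semiperimeter s = 2.7366.
By l'Huilier's theorem, tan(E/4) = √[tan(s/2) tan((s−a)/2) tan((s−b)/2) tan((s−c)/2)], giving spherical excess E = 2.1662 rad.
Area = E·R² = 2.1662 × (3389.5)² ≈ 24887203 km².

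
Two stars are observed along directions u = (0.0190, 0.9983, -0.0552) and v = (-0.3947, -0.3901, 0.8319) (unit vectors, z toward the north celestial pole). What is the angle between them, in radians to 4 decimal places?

2.0296 rad

u·v = -0.4429; |u| = 1.0000, |v| = 1.0000.
cos θ = (u·v)/(|u||v|) = -0.4428, so θ = 2.0296 rad.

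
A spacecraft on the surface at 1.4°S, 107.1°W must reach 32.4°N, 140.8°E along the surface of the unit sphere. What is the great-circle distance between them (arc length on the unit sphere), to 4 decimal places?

1.9078

In radians: φ₁ = -0.0244, φ₂ = 0.5655, Δλ = -112.100° = -1.9565 rad.
Haversine: a = sin²(Δφ/2) + cos φ₁ cos φ₂ sin²(Δλ/2) = 0.0845 + (0.9997)(0.8443)(0.6881) = 0.66533.
Central angle c = 2·arcsin(√a) = 1.90779 rad.
On the unit sphere the arc length equals the central angle: 1.9078.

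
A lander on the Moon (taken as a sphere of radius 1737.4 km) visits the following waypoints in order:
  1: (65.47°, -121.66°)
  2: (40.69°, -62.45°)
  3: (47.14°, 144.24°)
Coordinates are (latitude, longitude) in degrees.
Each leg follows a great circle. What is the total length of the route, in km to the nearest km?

3944 km

Leg 1→2: central angle 0.7163 rad, distance 1244.4 km.
Leg 2→3: central angle 1.5537 rad, distance 2699.4 km.
Total: 1244.4 + 2699.4 ≈ 3944 km.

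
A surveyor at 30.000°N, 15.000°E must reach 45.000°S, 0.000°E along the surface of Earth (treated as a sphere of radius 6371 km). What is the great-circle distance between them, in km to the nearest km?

8477 km

In radians: φ₁ = 0.5236, φ₂ = -0.7854, Δλ = -15.000° = -0.2618 rad.
cos c = sin φ₁ sin φ₂ + cos φ₁ cos φ₂ cos Δλ = (0.5000)(-0.7071) + (0.8660)(0.7071)(0.9659) = 0.23795,
so c = arccos(0.23795) = 1.33054 rad.
Distance = R·c = 6371 × 1.3305 ≈ 8477 km.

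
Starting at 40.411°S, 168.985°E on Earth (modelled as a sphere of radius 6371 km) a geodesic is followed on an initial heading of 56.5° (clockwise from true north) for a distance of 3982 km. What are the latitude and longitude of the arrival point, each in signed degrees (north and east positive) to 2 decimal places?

-16.25°, -160.47°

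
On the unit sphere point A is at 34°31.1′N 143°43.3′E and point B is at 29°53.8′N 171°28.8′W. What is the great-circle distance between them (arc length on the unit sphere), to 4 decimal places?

0.6611

Let φ₁ = 0.6025 rad, φ₂ = 0.5218 rad, and Δλ = 0.7819 rad.
Haversine: a = sin²(Δφ/2) + cos φ₁ cos φ₂ sin²(Δλ/2) = 0.0016 + (0.8239)(0.8669)(0.1452) = 0.10535.
Central angle c = 2·arcsin(√a) = 0.66111 rad.
On the unit sphere the arc length equals the central angle: 0.6611.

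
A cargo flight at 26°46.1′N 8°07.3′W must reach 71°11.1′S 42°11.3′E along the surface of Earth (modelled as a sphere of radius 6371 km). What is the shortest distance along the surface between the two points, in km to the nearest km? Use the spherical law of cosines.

11568 km

With latitudes φ₁ = 26.768°, φ₂ = -71.185° and longitude difference Δλ = 50.310°:
cos c = sin φ₁ sin φ₂ + cos φ₁ cos φ₂ cos Δλ = (0.4504)(-0.9466) + (0.8928)(0.3225)(0.6386) = -0.24242,
so c = arccos(-0.24242) = 1.81566 rad.
Distance = R·c = 6371 × 1.8157 ≈ 11568 km.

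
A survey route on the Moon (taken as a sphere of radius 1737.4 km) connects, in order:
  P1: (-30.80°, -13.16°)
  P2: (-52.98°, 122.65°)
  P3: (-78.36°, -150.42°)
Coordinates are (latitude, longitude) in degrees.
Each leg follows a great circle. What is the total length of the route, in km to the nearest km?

3814 km

Leg P1→P2: central angle 1.5328 rad, distance 2663.1 km.
Leg P2→P3: central angle 0.6624 rad, distance 1150.9 km.
Total: 2663.1 + 1150.9 ≈ 3814 km.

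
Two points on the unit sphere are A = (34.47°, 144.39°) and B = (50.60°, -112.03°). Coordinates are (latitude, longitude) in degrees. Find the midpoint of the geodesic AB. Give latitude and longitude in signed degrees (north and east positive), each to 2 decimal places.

55.65°, -173.20°

The central angle between A and B is δ = 1.2509 rad.
With f = 0.5, the slerp weights are sin((1−f)δ)/sin δ = 0.6167 and sin(fδ)/sin δ = 0.6167.
Weighted sum of the unit vectors: (0.6167)·(-0.6703,0.4800,0.5660) + (0.6167)·(-0.2381,-0.5884,0.7727) = (-0.5602, -0.0668, 0.8256).
Converting back: φ = atan2(z, √(x²+y²)) = 55.65°, λ = atan2(y, x) = -173.20°.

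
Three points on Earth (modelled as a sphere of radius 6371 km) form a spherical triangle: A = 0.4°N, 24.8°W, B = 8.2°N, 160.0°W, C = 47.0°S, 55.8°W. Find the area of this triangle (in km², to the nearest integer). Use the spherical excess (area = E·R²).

60746143 km²

Side lengths (central angles): a = 1.8441, b = 0.9527, c = 2.3480 rad; semiperimeter s = 2.5724.
By l'Huilier's theorem, tan(E/4) = √[tan(s/2) tan((s−a)/2) tan((s−b)/2) tan((s−c)/2)], giving spherical excess E = 1.4966 rad.
Area = E·R² = 1.4966 × (6371)² ≈ 60746143 km².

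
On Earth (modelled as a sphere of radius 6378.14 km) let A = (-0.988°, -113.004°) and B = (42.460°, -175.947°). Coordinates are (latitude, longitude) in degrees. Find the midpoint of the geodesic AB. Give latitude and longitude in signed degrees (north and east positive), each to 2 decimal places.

Central angle δ = 1.2410 rad. Interpolating on the sphere with fraction f = 0.5:
P = [sin((1−f)δ)·A + sin(fδ)·B] / sin δ = 0.6146·A + 0.6146·B in Cartesian coordinates,
giving P = (-0.6924, -0.5976, 0.4043), i.e. latitude 23.85°, longitude -139.20°.

23.85°, -139.20°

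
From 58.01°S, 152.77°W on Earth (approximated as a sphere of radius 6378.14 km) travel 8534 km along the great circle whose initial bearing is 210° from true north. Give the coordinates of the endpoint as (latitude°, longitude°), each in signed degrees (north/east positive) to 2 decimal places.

-39.95°, 66.62°

Angular distance δ = d/R = 8534/6378.14 = 1.33801 rad; initial bearing θ = 3.6652 rad.
sin φ₂ = sin φ₁ cos δ + cos φ₁ sin δ cos θ = (-0.8481)(0.2307) + (0.5298)(0.9730)(-0.8660) = -0.6421, so φ₂ = -39.95°.
Δλ = atan2(sin θ sin δ cos φ₁, cos δ − sin φ₁ sin φ₂) = atan2(-0.2577, -0.3139) = -140.609°.
λ₂ = -152.770° − 140.609° = -293.38° → 66.62° after wrapping to (−180°, 180°].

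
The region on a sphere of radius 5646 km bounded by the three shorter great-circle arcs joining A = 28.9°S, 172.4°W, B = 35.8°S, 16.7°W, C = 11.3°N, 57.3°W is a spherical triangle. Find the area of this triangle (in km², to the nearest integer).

54361669 km²

Side lengths (central angles): a = 1.0596, b = 2.0475, c = 1.9438 rad; semiperimeter s = 2.5255.
By l'Huilier's theorem, tan(E/4) = √[tan(s/2) tan((s−a)/2) tan((s−b)/2) tan((s−c)/2)], giving spherical excess E = 1.7053 rad.
Area = E·R² = 1.7053 × (5646)² ≈ 54361669 km².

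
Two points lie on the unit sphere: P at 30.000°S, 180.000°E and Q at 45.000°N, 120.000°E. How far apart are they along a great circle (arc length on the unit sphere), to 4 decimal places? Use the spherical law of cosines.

With latitudes φ₁ = -30.000°, φ₂ = 45.000° and longitude difference Δλ = -60.000°:
cos c = sin φ₁ sin φ₂ + cos φ₁ cos φ₂ cos Δλ = (-0.5000)(0.7071) + (0.8660)(0.7071)(0.5000) = -0.04737,
so c = arccos(-0.04737) = 1.61818 rad.
On the unit sphere the arc length equals the central angle: 1.6182.

1.6182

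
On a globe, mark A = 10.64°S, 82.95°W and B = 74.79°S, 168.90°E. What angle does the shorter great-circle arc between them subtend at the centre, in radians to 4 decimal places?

1.4728 rad

With latitudes φ₁ = -10.640°, φ₂ = -74.790° and longitude difference Δλ = -108.150°:
cos c = sin φ₁ sin φ₂ + cos φ₁ cos φ₂ cos Δλ = (-0.1846)(-0.9650) + (0.9828)(0.2624)(-0.3115) = 0.09785,
so c = arccos(0.09785) = 1.47279 rad.
So the angular separation is 1.4728 rad.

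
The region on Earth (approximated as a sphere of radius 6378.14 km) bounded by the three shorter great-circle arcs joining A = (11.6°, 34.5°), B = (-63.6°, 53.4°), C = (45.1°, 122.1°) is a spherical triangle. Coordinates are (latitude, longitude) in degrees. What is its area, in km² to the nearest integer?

58745491 km²

Side lengths (central angles): a = 2.1182, b = 1.3986, c = 1.3367 rad; semiperimeter s = 2.4267.
By l'Huilier's theorem, tan(E/4) = √[tan(s/2) tan((s−a)/2) tan((s−b)/2) tan((s−c)/2)], giving spherical excess E = 1.4441 rad.
Area = E·R² = 1.4441 × (6378.14)² ≈ 58745491 km².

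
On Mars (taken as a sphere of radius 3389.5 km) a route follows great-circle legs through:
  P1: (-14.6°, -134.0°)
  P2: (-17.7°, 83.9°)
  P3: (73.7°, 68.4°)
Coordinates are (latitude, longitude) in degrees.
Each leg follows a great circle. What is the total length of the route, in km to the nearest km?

Leg P1→P2: central angle 2.2795 rad, distance 7726.2 km.
Leg P2→P3: central angle 1.6050 rad, distance 5440.0 km.
Total: 7726.2 + 5440.0 ≈ 13166 km.

13166 km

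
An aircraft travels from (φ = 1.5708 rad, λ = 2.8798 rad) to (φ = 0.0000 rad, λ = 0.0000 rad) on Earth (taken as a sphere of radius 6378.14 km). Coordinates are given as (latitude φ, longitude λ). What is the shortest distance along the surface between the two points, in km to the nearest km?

10019 km

Let φ₁ = 1.5708 rad, φ₂ = 0.0000 rad, and Δλ = -2.8798 rad.
Haversine: a = sin²(Δφ/2) + cos φ₁ cos φ₂ sin²(Δλ/2) = 0.5000 + (-0.0000)(1.0000)(0.9830) = 0.50000.
Central angle c = 2·arcsin(√a) = 1.57079 rad.
Distance = R·c = 6378.14 × 1.5708 ≈ 10019 km.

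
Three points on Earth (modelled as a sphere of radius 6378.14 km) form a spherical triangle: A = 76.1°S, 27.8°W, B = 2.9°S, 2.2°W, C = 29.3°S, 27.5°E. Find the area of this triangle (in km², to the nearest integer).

14057012 km²

Side lengths (central angles): a = 0.6741, b = 0.9344, c = 1.3021 rad; semiperimeter s = 1.4553.
By l'Huilier's theorem, tan(E/4) = √[tan(s/2) tan((s−a)/2) tan((s−b)/2) tan((s−c)/2)], giving spherical excess E = 0.3455 rad.
Area = E·R² = 0.3455 × (6378.14)² ≈ 14057012 km².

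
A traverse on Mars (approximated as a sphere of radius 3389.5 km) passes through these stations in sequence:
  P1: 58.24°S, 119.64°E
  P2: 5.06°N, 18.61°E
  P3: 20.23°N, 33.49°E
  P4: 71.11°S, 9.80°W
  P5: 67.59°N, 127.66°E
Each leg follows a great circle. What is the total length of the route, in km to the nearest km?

22603 km

Leg P1→P2: central angle 1.7470 rad, distance 5921.5 km.
Leg P2→P3: central angle 0.3659 rad, distance 1240.1 km.
Leg P3→P4: central angle 1.6770 rad, distance 5684.3 km.
Leg P4→P5: central angle 2.8786 rad, distance 9757.2 km.
Total: 5921.5 + 1240.1 + 5684.3 + 9757.2 ≈ 22603 km.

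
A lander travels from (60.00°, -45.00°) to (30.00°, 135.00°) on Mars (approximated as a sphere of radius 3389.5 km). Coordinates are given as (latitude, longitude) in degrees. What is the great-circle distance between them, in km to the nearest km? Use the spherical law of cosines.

5324 km

Let φ₁ = 1.0472 rad, φ₂ = 0.5236 rad, and Δλ = -3.1416 rad.
cos c = sin φ₁ sin φ₂ + cos φ₁ cos φ₂ cos Δλ = (0.8660)(0.5000) + (0.5000)(0.8660)(-1.0000) = -0.00000,
so c = arccos(-0.00000) = 1.57080 rad.
Distance = R·c = 3389.5 × 1.5708 ≈ 5324 km.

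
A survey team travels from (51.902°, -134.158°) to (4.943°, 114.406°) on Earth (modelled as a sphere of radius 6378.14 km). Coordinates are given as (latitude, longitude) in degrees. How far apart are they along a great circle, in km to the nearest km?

11023 km

In radians: φ₁ = 0.9059, φ₂ = 0.0863, Δλ = -111.436° = -1.9449 rad.
Haversine: a = sin²(Δφ/2) + cos φ₁ cos φ₂ sin²(Δλ/2) = 0.1587 + (0.6170)(0.9963)(0.6827) = 0.57842.
Central angle c = 2·arcsin(√a) = 1.72829 rad.
Distance = R·c = 6378.14 × 1.7283 ≈ 11023 km.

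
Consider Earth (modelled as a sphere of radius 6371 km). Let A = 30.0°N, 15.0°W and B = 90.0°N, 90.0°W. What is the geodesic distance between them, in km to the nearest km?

6672 km

In radians: φ₁ = 0.5236, φ₂ = 1.5708, Δλ = -75.000° = -1.3090 rad.
cos c = sin φ₁ sin φ₂ + cos φ₁ cos φ₂ cos Δλ = (0.5000)(1.0000) + (0.8660)(0.0000)(0.2588) = 0.50000,
so c = arccos(0.50000) = 1.04720 rad.
Distance = R·c = 6371 × 1.0472 ≈ 6672 km.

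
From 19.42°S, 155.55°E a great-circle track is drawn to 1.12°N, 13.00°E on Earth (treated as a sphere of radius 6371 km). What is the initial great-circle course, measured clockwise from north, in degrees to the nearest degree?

248°

With φ₁ = -0.3389, φ₂ = 0.0195, Δλ = -2.4880 rad, the forward-azimuth formula gives
θ = atan2( sin Δλ cos φ₂ , cos φ₁ sin φ₂ − sin φ₁ cos φ₂ cos Δλ ) = atan2(-0.6080, -0.2455) = -111.99°.
Adding 360° brings this into [0°, 360°): 248°.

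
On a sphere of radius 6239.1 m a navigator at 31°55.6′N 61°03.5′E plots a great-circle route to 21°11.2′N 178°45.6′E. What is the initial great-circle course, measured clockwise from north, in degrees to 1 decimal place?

With φ₁ = 0.5572, φ₂ = 0.3698, Δλ = 2.0543 rad, the forward-azimuth formula gives
θ = atan2( sin Δλ cos φ₂ , cos φ₁ sin φ₂ − sin φ₁ cos φ₂ cos Δλ ) = atan2(0.8255, 0.5360) = 57.01°.
So the initial bearing is 57.0°.

57.0°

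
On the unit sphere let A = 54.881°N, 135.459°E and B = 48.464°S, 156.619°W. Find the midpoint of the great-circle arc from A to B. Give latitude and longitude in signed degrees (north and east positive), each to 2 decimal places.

The central angle between A and B is δ = 2.0588 rad.
With f = 0.5, the slerp weights are sin((1−f)δ)/sin δ = 0.9703 and sin(fδ)/sin δ = 0.9703.
Weighted sum of the unit vectors: (0.9703)·(-0.4100,0.4035,0.8180) + (0.9703)·(-0.6086,-0.2631,-0.7485) = (-0.9884, 0.1362, 0.0674).
Converting back: φ = atan2(z, √(x²+y²)) = 3.86°, λ = atan2(y, x) = 172.15°.

3.86°, 172.15°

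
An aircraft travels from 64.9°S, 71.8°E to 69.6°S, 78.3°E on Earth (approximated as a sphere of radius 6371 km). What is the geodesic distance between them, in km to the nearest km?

With latitudes φ₁ = -64.900°, φ₂ = -69.600° and longitude difference Δλ = 6.500°:
cos c = sin φ₁ sin φ₂ + cos φ₁ cos φ₂ cos Δλ = (-0.9056)(-0.9373) + (0.4242)(0.3486)(0.9936) = 0.99569,
so c = arccos(0.99569) = 0.09291 rad.
Distance = R·c = 6371 × 0.0929 ≈ 592 km.

592 km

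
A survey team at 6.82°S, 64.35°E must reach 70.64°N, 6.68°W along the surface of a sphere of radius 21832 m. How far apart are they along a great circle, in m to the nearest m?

Let φ₁ = -0.1190 rad, φ₂ = 1.2329 rad, and Δλ = -1.2397 rad.
cos c = sin φ₁ sin φ₂ + cos φ₁ cos φ₂ cos Δλ = (-0.1188)(0.9435) + (0.9929)(0.3315)(0.3251) = -0.00504,
so c = arccos(-0.00504) = 1.57583 rad.
Distance = R·c = 21832 × 1.5758 ≈ 34404 m.

34404 m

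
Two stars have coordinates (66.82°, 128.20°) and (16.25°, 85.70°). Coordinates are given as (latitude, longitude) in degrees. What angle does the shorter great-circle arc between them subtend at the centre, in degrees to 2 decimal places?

57.60°

In radians: φ₁ = 1.1662, φ₂ = 0.2836, Δλ = -42.500° = -0.7418 rad.
cos c = sin φ₁ sin φ₂ + cos φ₁ cos φ₂ cos Δλ = (0.9193)(0.2798) + (0.3936)(0.9600)(0.7373) = 0.53585,
so c = arccos(0.53585) = 1.00528 rad.
So the angular separation is 57.60°.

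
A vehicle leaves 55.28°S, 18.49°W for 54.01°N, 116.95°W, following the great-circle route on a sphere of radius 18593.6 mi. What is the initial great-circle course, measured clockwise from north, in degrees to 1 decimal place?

303.8°

Δλ = -98.460° = -1.7185 rad.
y = sin Δλ · cos φ₂ = (-0.9891)(0.5876) = -0.5812
x = cos φ₁ sin φ₂ − sin φ₁ cos φ₂ cos Δλ = (0.5696)(0.8091) − (-0.8219)(0.5876)(-0.1471) = 0.3898
θ = atan2(y, x) = -56.15°; adding 360° gives 303.8°.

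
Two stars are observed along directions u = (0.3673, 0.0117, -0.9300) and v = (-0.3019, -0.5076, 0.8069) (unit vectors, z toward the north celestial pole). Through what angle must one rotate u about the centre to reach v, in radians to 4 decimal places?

2.6206 rad

u·v = -0.8672; |u| = 1.0000, |v| = 0.9999.
cos θ = (u·v)/(|u||v|) = -0.8673, so θ = 2.6206 rad.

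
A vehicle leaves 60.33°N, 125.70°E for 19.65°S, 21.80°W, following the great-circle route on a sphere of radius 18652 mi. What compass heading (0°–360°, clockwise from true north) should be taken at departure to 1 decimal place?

316.0°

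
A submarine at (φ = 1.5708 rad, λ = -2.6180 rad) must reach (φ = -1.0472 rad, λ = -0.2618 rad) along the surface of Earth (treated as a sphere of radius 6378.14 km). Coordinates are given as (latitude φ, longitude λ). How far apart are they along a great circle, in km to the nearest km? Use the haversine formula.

16698 km

In radians: φ₁ = 1.5708, φ₂ = -1.0472, Δλ = 135.000° = 2.3562 rad.
Haversine: a = sin²(Δφ/2) + cos φ₁ cos φ₂ sin²(Δλ/2) = 0.9330 + (-0.0000)(0.5000)(0.8536) = 0.93301.
Central angle c = 2·arcsin(√a) = 2.61799 rad.
Distance = R·c = 6378.14 × 2.6180 ≈ 16698 km.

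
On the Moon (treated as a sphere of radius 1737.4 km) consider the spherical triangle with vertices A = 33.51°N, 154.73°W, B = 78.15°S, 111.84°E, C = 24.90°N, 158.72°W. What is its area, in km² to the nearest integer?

121396 km²

Side lengths (central angles): a = 1.9935, b = 0.1621, c = 2.1538 rad; semiperimeter s = 2.1547.
By l'Huilier's theorem, tan(E/4) = √[tan(s/2) tan((s−a)/2) tan((s−b)/2) tan((s−c)/2)], giving spherical excess E = 0.0402 rad.
Area = E·R² = 0.0402 × (1737.4)² ≈ 121396 km².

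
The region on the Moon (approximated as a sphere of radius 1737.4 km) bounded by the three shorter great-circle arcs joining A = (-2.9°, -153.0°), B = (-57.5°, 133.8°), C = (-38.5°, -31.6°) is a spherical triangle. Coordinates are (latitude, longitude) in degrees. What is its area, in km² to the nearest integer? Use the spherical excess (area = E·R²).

4568759 km²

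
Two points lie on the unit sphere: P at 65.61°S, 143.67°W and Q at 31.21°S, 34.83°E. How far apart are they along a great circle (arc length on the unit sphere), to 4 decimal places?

1.4516

Let φ₁ = -1.1451 rad, φ₂ = -0.5447 rad, and Δλ = 3.1154 rad.
cos c = sin φ₁ sin φ₂ + cos φ₁ cos φ₂ cos Δλ = (-0.9108)(-0.5182) + (0.4129)(0.8553)(-0.9997) = 0.11887,
so c = arccos(0.11887) = 1.45164 rad.
On the unit sphere the arc length equals the central angle: 1.4516.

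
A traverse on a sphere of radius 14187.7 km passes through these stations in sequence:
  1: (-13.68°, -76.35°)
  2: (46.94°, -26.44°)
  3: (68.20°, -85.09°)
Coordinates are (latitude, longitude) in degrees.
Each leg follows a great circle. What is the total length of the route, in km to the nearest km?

27519 km

Leg 1→2: central angle 1.3135 rad, distance 18636.2 km.
Leg 2→3: central angle 0.6261 rad, distance 8883.3 km.
Total: 18636.2 + 8883.3 ≈ 27519 km.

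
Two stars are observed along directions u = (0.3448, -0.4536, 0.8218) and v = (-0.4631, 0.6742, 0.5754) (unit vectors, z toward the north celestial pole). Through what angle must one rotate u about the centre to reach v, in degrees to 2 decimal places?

u·v = 0.0074; |u| = 1.0000, |v| = 1.0000.
cos θ = (u·v)/(|u||v|) = 0.0074, so θ = 89.58°.

89.58°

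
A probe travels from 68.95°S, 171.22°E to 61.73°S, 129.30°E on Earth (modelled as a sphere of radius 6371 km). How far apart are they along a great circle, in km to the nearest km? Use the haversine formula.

In radians: φ₁ = -1.2034, φ₂ = -1.0774, Δλ = -41.920° = -0.7316 rad.
Haversine: a = sin²(Δφ/2) + cos φ₁ cos φ₂ sin²(Δλ/2) = 0.0040 + (0.3592)(0.4736)(0.1280) = 0.02573.
Central angle c = 2·arcsin(√a) = 0.32222 rad.
Distance = R·c = 6371 × 0.3222 ≈ 2053 km.

2053 km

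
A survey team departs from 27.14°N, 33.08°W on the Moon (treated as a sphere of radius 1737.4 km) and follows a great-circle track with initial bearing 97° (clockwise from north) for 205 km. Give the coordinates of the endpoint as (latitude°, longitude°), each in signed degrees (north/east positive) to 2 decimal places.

26.12°, -25.60°

Angular distance δ = d/R = 205/1737.4 = 0.11799 rad; initial bearing θ = 1.6930 rad.
sin φ₂ = sin φ₁ cos δ + cos φ₁ sin δ cos θ = (0.4562)(0.9930) + (0.8899)(0.1177)(-0.1219) = 0.4402, so φ₂ = 26.12°.
Δλ = atan2(sin θ sin δ cos φ₁, cos δ − sin φ₁ sin φ₂) = atan2(0.1040, 0.7922) = 7.477°.
λ₂ = -33.080° + 7.477° = -25.60°.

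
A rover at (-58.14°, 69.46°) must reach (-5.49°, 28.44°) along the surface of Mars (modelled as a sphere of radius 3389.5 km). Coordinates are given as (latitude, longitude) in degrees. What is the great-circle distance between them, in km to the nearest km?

In radians: φ₁ = -1.0147, φ₂ = -0.0958, Δλ = -41.020° = -0.7159 rad.
cos c = sin φ₁ sin φ₂ + cos φ₁ cos φ₂ cos Δλ = (-0.8493)(-0.0957) + (0.5278)(0.9954)(0.7545) = 0.47768,
so c = arccos(0.47768) = 1.07278 rad.
Distance = R·c = 3389.5 × 1.0728 ≈ 3636 km.

3636 km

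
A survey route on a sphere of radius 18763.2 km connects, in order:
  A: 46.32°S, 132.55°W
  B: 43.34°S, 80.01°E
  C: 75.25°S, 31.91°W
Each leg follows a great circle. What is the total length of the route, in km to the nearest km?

45628 km

Leg A→B: central angle 1.4977 rad, distance 28102.0 km.
Leg B→C: central angle 0.9340 rad, distance 17525.8 km.
Total: 28102.0 + 17525.8 ≈ 45628 km.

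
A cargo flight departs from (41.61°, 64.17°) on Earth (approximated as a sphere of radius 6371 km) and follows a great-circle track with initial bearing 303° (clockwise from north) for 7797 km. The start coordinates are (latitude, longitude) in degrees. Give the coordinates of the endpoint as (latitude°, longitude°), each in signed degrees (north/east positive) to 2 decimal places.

Angular distance δ = d/R = 7797/6371 = 1.22383 rad; initial bearing θ = 5.2883 rad.
sin φ₂ = sin φ₁ cos δ + cos φ₁ sin δ cos θ = (0.6641)(0.3400) + (0.7477)(0.9404)(0.5446) = 0.6088, so φ₂ = 37.50°.
Δλ = atan2(sin θ sin δ cos φ₁, cos δ − sin φ₁ sin φ₂) = atan2(-0.5897, -0.0642) = -96.214°.
λ₂ = 64.170° − 96.214° = -32.04°.

37.50°, -32.04°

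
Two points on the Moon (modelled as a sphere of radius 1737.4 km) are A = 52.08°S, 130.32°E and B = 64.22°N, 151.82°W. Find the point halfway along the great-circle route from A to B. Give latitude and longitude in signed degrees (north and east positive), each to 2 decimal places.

The central angle between A and B is δ = 2.2838 rad.
With f = 0.5, the slerp weights are sin((1−f)δ)/sin δ = 1.2024 and sin(fδ)/sin δ = 1.2024.
Weighted sum of the unit vectors: (1.2024)·(-0.3977,0.4686,-0.7889) + (1.2024)·(-0.3834,-0.2054,0.9005) = (-0.9391, 0.3164, 0.1342).
Converting back: φ = atan2(z, √(x²+y²)) = 7.71°, λ = atan2(y, x) = 161.38°.

7.71°, 161.38°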